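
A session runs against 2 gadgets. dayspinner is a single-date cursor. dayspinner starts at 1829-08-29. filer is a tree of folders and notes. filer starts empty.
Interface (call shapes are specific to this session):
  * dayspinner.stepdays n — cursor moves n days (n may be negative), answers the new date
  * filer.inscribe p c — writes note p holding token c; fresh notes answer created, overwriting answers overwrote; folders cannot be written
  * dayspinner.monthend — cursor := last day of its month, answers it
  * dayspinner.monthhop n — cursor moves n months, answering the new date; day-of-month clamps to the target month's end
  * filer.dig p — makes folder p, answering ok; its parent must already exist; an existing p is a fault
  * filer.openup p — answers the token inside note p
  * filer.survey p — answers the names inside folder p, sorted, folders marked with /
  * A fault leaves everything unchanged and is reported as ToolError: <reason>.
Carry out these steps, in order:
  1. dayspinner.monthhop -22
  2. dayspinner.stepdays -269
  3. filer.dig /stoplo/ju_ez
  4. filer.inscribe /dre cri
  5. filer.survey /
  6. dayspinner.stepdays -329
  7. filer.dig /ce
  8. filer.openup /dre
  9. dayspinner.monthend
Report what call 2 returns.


Answer: 1827-02-02

Derivation:
% 1. dayspinner.monthhop(-22) ~> 1827-10-29
% 2. dayspinner.stepdays(-269) ~> 1827-02-02
% 3. filer.dig(/stoplo/ju_ez) ~> ToolError: no parent
% 4. filer.inscribe(/dre, cri) ~> created
% 5. filer.survey(/) ~> [dre]
% 6. dayspinner.stepdays(-329) ~> 1826-03-10
% 7. filer.dig(/ce) ~> ok
% 8. filer.openup(/dre) ~> cri
% 9. dayspinner.monthend() ~> 1826-03-31


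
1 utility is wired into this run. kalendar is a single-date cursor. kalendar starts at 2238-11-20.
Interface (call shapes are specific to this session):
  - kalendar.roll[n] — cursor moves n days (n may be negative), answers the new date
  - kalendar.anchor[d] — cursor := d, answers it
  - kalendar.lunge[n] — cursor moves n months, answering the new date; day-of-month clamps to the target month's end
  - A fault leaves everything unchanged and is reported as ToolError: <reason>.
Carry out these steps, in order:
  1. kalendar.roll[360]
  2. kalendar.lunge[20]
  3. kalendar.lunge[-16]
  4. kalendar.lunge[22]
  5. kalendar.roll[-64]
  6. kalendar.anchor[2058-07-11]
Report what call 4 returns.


! kalendar.roll(n='360') -> 2239-11-15
! kalendar.lunge(n='20') -> 2241-07-15
! kalendar.lunge(n='-16') -> 2240-03-15
! kalendar.lunge(n='22') -> 2242-01-15
! kalendar.roll(n='-64') -> 2241-11-12
! kalendar.anchor(d='2058-07-11') -> 2058-07-11

Answer: 2242-01-15


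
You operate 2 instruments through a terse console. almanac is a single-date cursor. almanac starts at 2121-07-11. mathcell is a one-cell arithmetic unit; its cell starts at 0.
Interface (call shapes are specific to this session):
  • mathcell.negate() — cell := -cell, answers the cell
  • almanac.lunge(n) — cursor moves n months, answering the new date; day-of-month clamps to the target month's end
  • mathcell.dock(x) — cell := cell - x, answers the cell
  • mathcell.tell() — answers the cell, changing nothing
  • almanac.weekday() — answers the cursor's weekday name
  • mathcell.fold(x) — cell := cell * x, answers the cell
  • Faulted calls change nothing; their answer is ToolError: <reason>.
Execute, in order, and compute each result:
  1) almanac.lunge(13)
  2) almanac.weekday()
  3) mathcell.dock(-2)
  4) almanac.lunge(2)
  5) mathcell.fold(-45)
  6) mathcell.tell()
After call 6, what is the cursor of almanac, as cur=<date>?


Answer: cur=2122-10-11

Derivation:
% lunge 13
= 2122-08-11
% weekday
= Tuesday
% dock -2
= 2
% lunge 2
= 2122-10-11
% fold -45
= -90
% tell
= -90


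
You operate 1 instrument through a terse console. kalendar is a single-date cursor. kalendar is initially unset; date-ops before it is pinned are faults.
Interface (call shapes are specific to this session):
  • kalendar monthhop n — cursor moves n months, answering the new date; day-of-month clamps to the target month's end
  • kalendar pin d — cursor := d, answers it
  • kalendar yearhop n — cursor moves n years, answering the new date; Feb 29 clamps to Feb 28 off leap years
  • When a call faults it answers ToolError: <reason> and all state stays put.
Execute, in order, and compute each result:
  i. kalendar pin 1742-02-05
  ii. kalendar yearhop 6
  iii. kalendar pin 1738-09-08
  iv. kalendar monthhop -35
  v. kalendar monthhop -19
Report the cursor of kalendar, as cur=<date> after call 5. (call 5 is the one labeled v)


Answer: cur=1734-03-08

Derivation:
==> kalendar pin(d→1742-02-05)
<== 1742-02-05
==> kalendar yearhop(n→6)
<== 1748-02-05
==> kalendar pin(d→1738-09-08)
<== 1738-09-08
==> kalendar monthhop(n→-35)
<== 1735-10-08
==> kalendar monthhop(n→-19)
<== 1734-03-08


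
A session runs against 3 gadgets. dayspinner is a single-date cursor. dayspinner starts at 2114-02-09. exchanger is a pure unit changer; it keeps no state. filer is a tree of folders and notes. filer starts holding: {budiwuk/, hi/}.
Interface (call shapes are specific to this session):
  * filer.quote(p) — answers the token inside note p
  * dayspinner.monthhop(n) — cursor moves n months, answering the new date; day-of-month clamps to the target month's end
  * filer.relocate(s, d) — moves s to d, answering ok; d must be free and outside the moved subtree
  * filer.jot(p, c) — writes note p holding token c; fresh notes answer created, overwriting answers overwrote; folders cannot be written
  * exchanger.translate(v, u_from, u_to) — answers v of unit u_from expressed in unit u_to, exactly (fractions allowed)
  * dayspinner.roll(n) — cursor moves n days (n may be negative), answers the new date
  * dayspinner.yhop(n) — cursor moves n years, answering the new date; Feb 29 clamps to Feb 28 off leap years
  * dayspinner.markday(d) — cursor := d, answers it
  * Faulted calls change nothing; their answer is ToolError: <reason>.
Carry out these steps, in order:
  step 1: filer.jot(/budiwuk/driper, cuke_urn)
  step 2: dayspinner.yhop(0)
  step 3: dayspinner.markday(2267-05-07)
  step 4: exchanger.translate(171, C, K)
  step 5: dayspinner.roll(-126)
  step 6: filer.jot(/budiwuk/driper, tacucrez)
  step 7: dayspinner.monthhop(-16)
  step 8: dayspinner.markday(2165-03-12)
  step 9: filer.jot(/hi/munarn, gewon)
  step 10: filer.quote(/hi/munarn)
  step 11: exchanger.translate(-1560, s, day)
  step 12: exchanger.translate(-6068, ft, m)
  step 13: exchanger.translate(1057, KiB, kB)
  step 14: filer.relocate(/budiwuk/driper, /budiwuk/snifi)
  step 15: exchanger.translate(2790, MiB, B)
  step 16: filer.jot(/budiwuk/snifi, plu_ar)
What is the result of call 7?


Answer: 2265-09-01

Derivation:
Then jot on p→/budiwuk/driper, c→cuke_urn, and observe created.
I invoke yhop on n→0, and see 2114-02-09.
I call markday on d→2267-05-07, — result: 2267-05-07.
Next I call translate on v→171, u_from→C, u_to→K, — result: 8883/20.
I call roll on n→-126, and see 2267-01-01.
Now I run jot on p→/budiwuk/driper, c→tacucrez, and get overwrote.
I call monthhop on n→-16, and see 2265-09-01.
I call markday on d→2165-03-12, and see 2165-03-12.
I invoke jot on p→/hi/munarn, c→gewon, → created.
Now I run quote on p→/hi/munarn, which returns gewon.
I try translate on v→-1560, u_from→s, u_to→day, yielding -13/720.
Now I run translate on v→-6068, u_from→ft, u_to→m, giving -1155954/625.
Calling translate on v→1057, u_from→KiB, u_to→kB, giving 135296/125.
I run relocate on s→/budiwuk/driper, d→/budiwuk/snifi, yielding ok.
I invoke translate on v→2790, u_from→MiB, u_to→B, → 2925527040.
I run jot on p→/budiwuk/snifi, c→plu_ar, — result: overwrote.


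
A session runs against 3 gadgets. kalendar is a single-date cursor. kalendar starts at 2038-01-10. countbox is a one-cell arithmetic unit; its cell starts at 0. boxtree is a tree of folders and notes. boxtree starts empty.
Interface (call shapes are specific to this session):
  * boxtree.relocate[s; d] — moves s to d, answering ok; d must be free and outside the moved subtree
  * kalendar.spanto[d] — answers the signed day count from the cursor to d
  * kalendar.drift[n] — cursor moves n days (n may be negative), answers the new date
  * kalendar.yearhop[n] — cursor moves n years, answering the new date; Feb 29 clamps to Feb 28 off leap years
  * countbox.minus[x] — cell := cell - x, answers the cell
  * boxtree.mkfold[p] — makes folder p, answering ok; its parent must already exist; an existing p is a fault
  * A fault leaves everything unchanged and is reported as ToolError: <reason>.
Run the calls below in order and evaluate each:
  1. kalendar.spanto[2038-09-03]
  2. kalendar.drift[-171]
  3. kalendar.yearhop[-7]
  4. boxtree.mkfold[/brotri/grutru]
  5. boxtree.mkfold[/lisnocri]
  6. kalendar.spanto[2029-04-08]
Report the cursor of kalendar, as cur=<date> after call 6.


Answer: cur=2030-07-23

Derivation:
$ kalendar.spanto d='2038-09-03'
  236
$ kalendar.drift n='-171'
  2037-07-23
$ kalendar.yearhop n='-7'
  2030-07-23
$ boxtree.mkfold p='/brotri/grutru'
  ToolError: no parent
$ boxtree.mkfold p='/lisnocri'
  ok
$ kalendar.spanto d='2029-04-08'
  -471


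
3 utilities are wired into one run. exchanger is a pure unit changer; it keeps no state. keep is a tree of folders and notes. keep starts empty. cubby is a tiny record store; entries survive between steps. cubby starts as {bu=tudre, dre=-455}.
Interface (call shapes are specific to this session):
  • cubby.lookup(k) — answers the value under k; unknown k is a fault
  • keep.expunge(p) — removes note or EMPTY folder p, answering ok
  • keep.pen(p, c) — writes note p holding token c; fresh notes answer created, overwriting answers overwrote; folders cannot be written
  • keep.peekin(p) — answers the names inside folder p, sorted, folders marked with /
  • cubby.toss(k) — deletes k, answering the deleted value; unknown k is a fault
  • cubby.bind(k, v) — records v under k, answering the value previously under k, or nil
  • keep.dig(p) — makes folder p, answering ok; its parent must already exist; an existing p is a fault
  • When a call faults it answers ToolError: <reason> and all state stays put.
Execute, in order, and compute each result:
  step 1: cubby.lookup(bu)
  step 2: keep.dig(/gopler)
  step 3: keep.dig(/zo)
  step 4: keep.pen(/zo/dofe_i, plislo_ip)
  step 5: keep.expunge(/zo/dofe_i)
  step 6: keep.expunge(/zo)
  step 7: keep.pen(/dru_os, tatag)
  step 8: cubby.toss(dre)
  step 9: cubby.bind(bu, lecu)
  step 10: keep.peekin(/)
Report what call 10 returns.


Answer: [dru_os, gopler/]

Derivation:
·→ cubby.lookup(k=bu)
·← tudre
·→ keep.dig(p=/gopler)
·← ok
·→ keep.dig(p=/zo)
·← ok
·→ keep.pen(p=/zo/dofe_i, c=plislo_ip)
·← created
·→ keep.expunge(p=/zo/dofe_i)
·← ok
·→ keep.expunge(p=/zo)
·← ok
·→ keep.pen(p=/dru_os, c=tatag)
·← created
·→ cubby.toss(k=dre)
·← -455
·→ cubby.bind(k=bu, v=lecu)
·← tudre
·→ keep.peekin(p=/)
·← [dru_os, gopler/]


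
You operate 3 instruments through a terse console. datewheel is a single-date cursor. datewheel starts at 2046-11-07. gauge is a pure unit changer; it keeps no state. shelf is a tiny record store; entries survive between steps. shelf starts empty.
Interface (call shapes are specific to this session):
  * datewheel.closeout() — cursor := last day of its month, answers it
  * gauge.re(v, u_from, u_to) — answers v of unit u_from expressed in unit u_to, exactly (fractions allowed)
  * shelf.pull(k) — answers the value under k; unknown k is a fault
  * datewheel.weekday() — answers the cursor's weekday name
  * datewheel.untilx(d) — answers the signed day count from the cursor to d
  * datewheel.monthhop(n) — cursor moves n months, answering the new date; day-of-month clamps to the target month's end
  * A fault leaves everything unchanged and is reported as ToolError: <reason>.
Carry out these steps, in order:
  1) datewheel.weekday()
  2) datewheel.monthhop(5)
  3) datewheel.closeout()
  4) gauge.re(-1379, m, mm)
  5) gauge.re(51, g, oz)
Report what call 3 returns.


% 1. datewheel.weekday() -> Wednesday
% 2. datewheel.monthhop(n→5) -> 2047-04-07
% 3. datewheel.closeout() -> 2047-04-30
% 4. gauge.re(v→-1379, u_from→m, u_to→mm) -> -1379000
% 5. gauge.re(v→51, u_from→g, u_to→oz) -> 81600000/45359237

Answer: 2047-04-30


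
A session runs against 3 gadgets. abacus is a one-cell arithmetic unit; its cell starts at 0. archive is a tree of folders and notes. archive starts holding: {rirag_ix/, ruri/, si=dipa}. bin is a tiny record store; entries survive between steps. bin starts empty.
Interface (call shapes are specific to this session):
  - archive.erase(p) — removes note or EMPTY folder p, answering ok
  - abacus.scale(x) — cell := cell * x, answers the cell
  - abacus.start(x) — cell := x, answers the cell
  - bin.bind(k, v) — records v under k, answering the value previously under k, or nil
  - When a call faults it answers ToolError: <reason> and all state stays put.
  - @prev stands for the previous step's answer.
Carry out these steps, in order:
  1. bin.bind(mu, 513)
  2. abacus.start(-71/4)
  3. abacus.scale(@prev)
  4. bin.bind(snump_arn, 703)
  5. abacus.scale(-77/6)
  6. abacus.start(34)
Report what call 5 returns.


·→ bin.bind(mu, 513)
·← nil
·→ abacus.start(-71/4)
·← -71/4
·→ abacus.scale(@prev)
·← 5041/16
·→ bin.bind(snump_arn, 703)
·← nil
·→ abacus.scale(-77/6)
·← -388157/96
·→ abacus.start(34)
·← 34

Answer: -388157/96


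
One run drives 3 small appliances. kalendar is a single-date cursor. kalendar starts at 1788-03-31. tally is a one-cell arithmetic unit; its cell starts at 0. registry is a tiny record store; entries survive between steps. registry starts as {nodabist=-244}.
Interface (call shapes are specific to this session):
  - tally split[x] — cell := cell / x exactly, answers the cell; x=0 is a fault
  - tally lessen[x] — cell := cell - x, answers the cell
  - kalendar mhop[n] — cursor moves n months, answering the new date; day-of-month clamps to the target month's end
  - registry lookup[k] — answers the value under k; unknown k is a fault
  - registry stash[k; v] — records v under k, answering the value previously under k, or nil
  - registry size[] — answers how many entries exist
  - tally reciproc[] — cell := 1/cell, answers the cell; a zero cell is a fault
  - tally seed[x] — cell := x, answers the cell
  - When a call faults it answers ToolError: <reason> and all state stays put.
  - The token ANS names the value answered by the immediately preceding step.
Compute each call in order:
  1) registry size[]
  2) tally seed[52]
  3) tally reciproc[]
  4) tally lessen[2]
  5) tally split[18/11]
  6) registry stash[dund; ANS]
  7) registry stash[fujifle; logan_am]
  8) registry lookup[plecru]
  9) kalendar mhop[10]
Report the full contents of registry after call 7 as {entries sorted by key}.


Answer: {dund=-1133/936, fujifle=logan_am, nodabist=-244}

Derivation:
-> registry size()
<- 1
-> tally seed(x=52)
<- 52
-> tally reciproc()
<- 1/52
-> tally lessen(x=2)
<- -103/52
-> tally split(x=18/11)
<- -1133/936
-> registry stash(k=dund, v=ANS)
<- nil
-> registry stash(k=fujifle, v=logan_am)
<- nil
-> registry lookup(k=plecru)
<- ToolError: no such key plecru
-> kalendar mhop(n=10)
<- 1789-01-31


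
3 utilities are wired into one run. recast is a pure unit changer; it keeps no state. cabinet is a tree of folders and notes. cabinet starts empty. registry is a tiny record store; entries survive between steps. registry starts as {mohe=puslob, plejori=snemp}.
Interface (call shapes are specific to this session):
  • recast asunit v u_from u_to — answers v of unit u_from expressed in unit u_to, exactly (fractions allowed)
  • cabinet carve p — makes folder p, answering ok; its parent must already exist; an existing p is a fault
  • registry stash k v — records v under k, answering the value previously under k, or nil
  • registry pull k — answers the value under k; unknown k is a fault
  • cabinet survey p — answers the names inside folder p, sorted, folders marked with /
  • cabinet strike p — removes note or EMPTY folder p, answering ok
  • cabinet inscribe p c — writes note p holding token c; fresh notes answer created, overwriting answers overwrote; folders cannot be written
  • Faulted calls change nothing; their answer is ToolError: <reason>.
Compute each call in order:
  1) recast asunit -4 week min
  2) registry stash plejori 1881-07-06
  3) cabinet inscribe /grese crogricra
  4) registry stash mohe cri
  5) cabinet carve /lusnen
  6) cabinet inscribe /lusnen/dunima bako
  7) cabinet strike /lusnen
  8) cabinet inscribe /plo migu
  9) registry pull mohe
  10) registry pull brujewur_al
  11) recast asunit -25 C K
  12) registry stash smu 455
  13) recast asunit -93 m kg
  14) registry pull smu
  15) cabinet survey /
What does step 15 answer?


Answer: [grese, lusnen/, plo]

Derivation:
==> recast asunit(-4, week, min)
<== -40320
==> registry stash(plejori, 1881-07-06)
<== snemp
==> cabinet inscribe(/grese, crogricra)
<== created
==> registry stash(mohe, cri)
<== puslob
==> cabinet carve(/lusnen)
<== ok
==> cabinet inscribe(/lusnen/dunima, bako)
<== created
==> cabinet strike(/lusnen)
<== ToolError: not empty
==> cabinet inscribe(/plo, migu)
<== created
==> registry pull(mohe)
<== cri
==> registry pull(brujewur_al)
<== ToolError: no such key brujewur_al
==> recast asunit(-25, C, K)
<== 4963/20
==> registry stash(smu, 455)
<== nil
==> recast asunit(-93, m, kg)
<== ToolError: incompatible units
==> registry pull(smu)
<== 455
==> cabinet survey(/)
<== [grese, lusnen/, plo]


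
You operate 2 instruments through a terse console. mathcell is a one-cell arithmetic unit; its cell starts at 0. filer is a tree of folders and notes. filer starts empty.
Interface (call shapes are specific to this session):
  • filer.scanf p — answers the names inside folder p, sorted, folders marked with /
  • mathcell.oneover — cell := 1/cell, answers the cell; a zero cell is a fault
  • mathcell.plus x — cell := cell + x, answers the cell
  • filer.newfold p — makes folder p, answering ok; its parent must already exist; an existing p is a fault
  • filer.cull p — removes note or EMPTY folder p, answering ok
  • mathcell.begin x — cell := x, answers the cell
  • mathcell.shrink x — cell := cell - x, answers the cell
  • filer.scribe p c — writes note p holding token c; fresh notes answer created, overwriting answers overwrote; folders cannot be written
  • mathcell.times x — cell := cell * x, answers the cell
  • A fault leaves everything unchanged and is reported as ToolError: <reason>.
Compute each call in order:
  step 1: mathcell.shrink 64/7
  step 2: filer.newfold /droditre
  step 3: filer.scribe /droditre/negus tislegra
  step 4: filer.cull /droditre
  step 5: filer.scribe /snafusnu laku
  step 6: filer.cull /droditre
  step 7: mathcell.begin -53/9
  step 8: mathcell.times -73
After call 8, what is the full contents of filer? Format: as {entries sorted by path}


I run mathcell.shrink(x='64/7'), — result: -64/7.
Next I call filer.newfold(p='/droditre'), and see ok.
I use filer.scribe(p='/droditre/negus', c='tislegra'): created.
I use filer.cull(p='/droditre'), and get ToolError: not empty.
Now I run filer.scribe(p='/snafusnu', c='laku'), which returns created.
I use filer.cull(p='/droditre'), yielding ToolError: not empty.
Then mathcell.begin(x='-53/9'), and see -53/9.
Invoking mathcell.times(x='-73'), which returns 3869/9.

Answer: {droditre/, droditre/negus=tislegra, snafusnu=laku}


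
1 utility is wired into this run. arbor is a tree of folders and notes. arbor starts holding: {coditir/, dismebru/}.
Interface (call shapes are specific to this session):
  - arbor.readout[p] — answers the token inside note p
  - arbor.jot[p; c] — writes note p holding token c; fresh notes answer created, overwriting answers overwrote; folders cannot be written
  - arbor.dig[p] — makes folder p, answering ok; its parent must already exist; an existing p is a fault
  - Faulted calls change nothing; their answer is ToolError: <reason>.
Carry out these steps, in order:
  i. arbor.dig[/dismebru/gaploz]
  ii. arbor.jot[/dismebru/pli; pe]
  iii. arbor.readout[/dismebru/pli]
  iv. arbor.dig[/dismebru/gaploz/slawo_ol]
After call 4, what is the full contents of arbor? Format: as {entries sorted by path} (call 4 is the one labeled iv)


I try dig using p: /dismebru/gaploz, yielding ok.
I use jot using p: /dismebru/pli, c: pe, and get created.
I run readout using p: /dismebru/pli: pe.
I use dig using p: /dismebru/gaploz/slawo_ol, and observe ok.

Answer: {coditir/, dismebru/, dismebru/gaploz/, dismebru/gaploz/slawo_ol/, dismebru/pli=pe}


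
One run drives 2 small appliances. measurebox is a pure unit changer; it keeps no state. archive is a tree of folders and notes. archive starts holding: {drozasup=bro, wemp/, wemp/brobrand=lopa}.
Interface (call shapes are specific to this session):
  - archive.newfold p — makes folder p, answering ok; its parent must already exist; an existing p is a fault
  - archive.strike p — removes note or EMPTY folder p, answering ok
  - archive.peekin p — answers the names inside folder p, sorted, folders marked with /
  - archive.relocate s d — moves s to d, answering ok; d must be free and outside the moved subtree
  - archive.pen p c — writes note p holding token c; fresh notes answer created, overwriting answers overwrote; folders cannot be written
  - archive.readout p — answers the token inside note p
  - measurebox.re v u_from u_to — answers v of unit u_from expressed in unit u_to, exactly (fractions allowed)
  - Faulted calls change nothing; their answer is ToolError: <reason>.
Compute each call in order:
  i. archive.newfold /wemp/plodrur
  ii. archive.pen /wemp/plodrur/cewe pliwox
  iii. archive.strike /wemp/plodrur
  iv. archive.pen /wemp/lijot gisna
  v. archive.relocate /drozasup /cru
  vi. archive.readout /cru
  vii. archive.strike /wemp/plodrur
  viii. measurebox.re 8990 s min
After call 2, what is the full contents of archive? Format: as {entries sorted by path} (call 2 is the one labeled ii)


$ newfold p='/wemp/plodrur'
  ok
$ pen p='/wemp/plodrur/cewe' c='pliwox'
  created
$ strike p='/wemp/plodrur'
  ToolError: not empty
$ pen p='/wemp/lijot' c='gisna'
  created
$ relocate s='/drozasup' d='/cru'
  ok
$ readout p='/cru'
  bro
$ strike p='/wemp/plodrur'
  ToolError: not empty
$ re v='8990' u_from='s' u_to='min'
  899/6

Answer: {drozasup=bro, wemp/, wemp/brobrand=lopa, wemp/plodrur/, wemp/plodrur/cewe=pliwox}


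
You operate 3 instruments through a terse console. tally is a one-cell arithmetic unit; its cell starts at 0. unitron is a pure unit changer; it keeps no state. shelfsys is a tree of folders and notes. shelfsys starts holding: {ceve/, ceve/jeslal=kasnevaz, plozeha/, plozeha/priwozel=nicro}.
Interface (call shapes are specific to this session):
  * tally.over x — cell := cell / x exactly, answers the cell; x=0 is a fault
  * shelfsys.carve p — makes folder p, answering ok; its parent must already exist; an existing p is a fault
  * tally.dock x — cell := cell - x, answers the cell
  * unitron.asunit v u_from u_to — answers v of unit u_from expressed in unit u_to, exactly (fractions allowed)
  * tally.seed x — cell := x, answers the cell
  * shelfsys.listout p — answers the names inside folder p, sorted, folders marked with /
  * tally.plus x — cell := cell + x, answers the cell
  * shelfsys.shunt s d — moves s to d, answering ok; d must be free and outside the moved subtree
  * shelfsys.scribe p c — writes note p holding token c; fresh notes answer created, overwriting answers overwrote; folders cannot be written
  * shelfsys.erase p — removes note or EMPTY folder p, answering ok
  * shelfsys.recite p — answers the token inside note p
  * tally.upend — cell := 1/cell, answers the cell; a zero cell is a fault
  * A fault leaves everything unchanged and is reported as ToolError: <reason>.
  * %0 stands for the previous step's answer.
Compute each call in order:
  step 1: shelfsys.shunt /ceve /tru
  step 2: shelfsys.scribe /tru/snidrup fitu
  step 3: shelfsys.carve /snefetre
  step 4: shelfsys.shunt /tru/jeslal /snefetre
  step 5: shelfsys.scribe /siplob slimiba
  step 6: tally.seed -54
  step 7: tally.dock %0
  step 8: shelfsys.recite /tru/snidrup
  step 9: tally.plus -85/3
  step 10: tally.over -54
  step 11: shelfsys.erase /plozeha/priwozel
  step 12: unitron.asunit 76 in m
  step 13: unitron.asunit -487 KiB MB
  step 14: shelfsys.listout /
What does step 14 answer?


% shelfsys.shunt s=/ceve d=/tru
  ok
% shelfsys.scribe p=/tru/snidrup c=fitu
  created
% shelfsys.carve p=/snefetre
  ok
% shelfsys.shunt s=/tru/jeslal d=/snefetre
  ToolError: exists
% shelfsys.scribe p=/siplob c=slimiba
  created
% tally.seed x=-54
  -54
% tally.dock x=%0
  0
% shelfsys.recite p=/tru/snidrup
  fitu
% tally.plus x=-85/3
  -85/3
% tally.over x=-54
  85/162
% shelfsys.erase p=/plozeha/priwozel
  ok
% unitron.asunit v=76 u_from=in u_to=m
  2413/1250
% unitron.asunit v=-487 u_from=KiB u_to=MB
  -7792/15625
% shelfsys.listout p=/
  [plozeha/, siplob, snefetre/, tru/]

Answer: [plozeha/, siplob, snefetre/, tru/]


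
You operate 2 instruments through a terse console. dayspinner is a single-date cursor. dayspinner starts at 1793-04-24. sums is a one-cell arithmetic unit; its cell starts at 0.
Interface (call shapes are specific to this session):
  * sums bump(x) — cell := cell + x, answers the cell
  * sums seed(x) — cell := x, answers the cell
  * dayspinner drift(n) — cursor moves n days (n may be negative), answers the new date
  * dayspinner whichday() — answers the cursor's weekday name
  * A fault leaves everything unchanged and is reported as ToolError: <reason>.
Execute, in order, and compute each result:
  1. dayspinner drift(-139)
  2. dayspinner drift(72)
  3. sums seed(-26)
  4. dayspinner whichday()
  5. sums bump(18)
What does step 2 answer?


I call dayspinner drift on n='-139', and get 1792-12-06.
Then dayspinner drift on n='72': 1793-02-16.
I use sums seed on x='-26', and see -26.
I try dayspinner whichday, → Saturday.
Using sums bump on x='18', — result: -8.

Answer: 1793-02-16


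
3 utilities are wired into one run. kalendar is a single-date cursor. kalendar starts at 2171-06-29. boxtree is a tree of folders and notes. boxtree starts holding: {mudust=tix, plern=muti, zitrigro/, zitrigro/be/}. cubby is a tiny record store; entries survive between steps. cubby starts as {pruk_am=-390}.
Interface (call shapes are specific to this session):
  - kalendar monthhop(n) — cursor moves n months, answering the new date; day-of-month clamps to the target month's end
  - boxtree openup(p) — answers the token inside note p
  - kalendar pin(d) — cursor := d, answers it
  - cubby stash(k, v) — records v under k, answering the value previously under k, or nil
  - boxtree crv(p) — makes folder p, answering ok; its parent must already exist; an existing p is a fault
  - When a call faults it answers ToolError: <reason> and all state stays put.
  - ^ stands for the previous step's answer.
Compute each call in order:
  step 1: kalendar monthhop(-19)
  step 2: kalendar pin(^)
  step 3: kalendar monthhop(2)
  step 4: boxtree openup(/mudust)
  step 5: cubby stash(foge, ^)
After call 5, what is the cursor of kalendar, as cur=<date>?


[in] kalendar monthhop -19
[out] 2169-11-29
[in] kalendar pin ^
[out] 2169-11-29
[in] kalendar monthhop 2
[out] 2170-01-29
[in] boxtree openup /mudust
[out] tix
[in] cubby stash foge ^
[out] nil

Answer: cur=2170-01-29


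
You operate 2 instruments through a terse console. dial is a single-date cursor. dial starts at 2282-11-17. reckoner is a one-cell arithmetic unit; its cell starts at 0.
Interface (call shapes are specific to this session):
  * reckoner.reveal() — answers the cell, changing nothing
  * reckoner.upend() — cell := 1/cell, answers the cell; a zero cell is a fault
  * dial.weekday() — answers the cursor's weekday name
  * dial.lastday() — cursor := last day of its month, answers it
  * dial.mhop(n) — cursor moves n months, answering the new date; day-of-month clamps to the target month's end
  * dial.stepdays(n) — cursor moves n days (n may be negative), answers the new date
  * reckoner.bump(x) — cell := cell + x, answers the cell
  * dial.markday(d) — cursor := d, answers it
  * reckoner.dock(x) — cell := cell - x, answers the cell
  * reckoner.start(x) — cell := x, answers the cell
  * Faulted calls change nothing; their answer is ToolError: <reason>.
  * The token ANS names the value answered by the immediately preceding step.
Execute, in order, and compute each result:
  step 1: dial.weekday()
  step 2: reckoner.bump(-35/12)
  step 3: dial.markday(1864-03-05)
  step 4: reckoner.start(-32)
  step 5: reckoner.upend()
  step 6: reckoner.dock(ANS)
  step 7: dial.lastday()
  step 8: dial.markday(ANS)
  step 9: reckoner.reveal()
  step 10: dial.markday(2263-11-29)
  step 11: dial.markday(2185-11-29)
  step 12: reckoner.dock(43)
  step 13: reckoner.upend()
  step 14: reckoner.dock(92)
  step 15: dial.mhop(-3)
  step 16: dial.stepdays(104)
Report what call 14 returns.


CALL dial.weekday[]
RET  Friday
CALL reckoner.bump[x: -35/12]
RET  -35/12
CALL dial.markday[d: 1864-03-05]
RET  1864-03-05
CALL reckoner.start[x: -32]
RET  -32
CALL reckoner.upend[]
RET  -1/32
CALL reckoner.dock[x: ANS]
RET  0
CALL dial.lastday[]
RET  1864-03-31
CALL dial.markday[d: ANS]
RET  1864-03-31
CALL reckoner.reveal[]
RET  0
CALL dial.markday[d: 2263-11-29]
RET  2263-11-29
CALL dial.markday[d: 2185-11-29]
RET  2185-11-29
CALL reckoner.dock[x: 43]
RET  -43
CALL reckoner.upend[]
RET  -1/43
CALL reckoner.dock[x: 92]
RET  -3957/43
CALL dial.mhop[n: -3]
RET  2185-08-29
CALL dial.stepdays[n: 104]
RET  2185-12-11

Answer: -3957/43


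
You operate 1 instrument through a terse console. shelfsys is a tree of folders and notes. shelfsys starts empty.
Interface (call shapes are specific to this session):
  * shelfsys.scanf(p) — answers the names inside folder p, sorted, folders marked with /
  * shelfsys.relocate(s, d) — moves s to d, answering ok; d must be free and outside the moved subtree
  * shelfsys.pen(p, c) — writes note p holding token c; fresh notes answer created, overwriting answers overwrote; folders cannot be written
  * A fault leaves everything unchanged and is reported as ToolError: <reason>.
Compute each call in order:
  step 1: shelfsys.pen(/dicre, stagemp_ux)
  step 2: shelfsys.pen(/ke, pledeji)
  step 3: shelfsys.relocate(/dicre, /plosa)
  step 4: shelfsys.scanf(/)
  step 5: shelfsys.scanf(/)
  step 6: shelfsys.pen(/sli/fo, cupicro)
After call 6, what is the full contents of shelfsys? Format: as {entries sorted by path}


Answer: {ke=pledeji, plosa=stagemp_ux}

Derivation:
% shelfsys.pen(p: /dicre, c: stagemp_ux) -> created
% shelfsys.pen(p: /ke, c: pledeji) -> created
% shelfsys.relocate(s: /dicre, d: /plosa) -> ok
% shelfsys.scanf(p: /) -> [ke, plosa]
% shelfsys.scanf(p: /) -> [ke, plosa]
% shelfsys.pen(p: /sli/fo, c: cupicro) -> ToolError: no parent


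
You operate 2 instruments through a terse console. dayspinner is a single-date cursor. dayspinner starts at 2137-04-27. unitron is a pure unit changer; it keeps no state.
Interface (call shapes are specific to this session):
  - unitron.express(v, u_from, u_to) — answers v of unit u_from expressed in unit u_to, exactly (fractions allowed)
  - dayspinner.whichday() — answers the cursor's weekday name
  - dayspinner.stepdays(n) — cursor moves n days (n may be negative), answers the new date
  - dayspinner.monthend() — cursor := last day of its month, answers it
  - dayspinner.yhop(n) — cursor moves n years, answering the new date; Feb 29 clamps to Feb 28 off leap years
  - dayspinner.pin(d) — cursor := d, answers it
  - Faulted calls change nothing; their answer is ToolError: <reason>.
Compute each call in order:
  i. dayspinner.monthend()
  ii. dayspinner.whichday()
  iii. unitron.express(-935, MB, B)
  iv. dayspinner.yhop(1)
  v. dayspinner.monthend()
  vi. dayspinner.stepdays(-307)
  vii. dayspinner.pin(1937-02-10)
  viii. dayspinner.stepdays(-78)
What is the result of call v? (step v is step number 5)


-> dayspinner.monthend()
<- 2137-04-30
-> dayspinner.whichday()
<- Tuesday
-> unitron.express(-935, MB, B)
<- -935000000
-> dayspinner.yhop(1)
<- 2138-04-30
-> dayspinner.monthend()
<- 2138-04-30
-> dayspinner.stepdays(-307)
<- 2137-06-27
-> dayspinner.pin(1937-02-10)
<- 1937-02-10
-> dayspinner.stepdays(-78)
<- 1936-11-24

Answer: 2138-04-30


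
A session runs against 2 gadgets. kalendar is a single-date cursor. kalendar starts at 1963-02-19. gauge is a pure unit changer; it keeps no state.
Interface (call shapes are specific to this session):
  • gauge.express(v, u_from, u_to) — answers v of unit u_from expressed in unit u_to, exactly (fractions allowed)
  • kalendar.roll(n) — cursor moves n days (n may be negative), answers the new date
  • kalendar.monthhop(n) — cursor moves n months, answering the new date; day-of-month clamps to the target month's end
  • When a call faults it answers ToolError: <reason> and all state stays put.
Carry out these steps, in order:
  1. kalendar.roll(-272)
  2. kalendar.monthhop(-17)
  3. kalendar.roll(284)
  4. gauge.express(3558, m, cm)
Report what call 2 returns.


~$ roll n=-272
:: 1962-05-23
~$ monthhop n=-17
:: 1960-12-23
~$ roll n=284
:: 1961-10-03
~$ express v=3558 u_from=m u_to=cm
:: 355800

Answer: 1960-12-23


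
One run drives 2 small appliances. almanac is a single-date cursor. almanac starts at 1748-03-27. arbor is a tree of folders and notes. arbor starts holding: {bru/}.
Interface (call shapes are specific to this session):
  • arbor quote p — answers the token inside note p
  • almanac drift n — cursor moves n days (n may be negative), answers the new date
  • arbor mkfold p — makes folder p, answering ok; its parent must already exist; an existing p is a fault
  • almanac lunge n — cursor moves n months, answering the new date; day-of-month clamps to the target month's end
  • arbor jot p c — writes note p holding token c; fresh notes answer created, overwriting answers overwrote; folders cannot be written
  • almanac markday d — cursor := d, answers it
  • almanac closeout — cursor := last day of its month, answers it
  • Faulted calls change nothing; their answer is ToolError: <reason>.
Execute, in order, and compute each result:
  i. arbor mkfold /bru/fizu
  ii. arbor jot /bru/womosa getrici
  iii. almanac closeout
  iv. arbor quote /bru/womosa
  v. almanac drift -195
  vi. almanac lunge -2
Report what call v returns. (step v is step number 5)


Answer: 1747-09-18

Derivation:
==> arbor mkfold(p=/bru/fizu)
<== ok
==> arbor jot(p=/bru/womosa, c=getrici)
<== created
==> almanac closeout()
<== 1748-03-31
==> arbor quote(p=/bru/womosa)
<== getrici
==> almanac drift(n=-195)
<== 1747-09-18
==> almanac lunge(n=-2)
<== 1747-07-18


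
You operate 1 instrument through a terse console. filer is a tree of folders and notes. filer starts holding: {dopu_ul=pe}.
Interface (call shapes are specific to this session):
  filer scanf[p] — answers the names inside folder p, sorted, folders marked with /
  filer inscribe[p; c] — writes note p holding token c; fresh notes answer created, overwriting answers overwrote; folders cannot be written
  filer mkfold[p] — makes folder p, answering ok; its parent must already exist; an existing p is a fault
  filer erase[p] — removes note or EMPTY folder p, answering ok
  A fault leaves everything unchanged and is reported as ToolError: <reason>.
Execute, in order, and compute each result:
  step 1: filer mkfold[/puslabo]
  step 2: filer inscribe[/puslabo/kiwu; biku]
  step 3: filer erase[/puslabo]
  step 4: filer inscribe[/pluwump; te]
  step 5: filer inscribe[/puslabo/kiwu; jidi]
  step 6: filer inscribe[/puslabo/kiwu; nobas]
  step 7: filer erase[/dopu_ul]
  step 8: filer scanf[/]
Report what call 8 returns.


;; 1. filer mkfold(p→/puslabo) => ok
;; 2. filer inscribe(p→/puslabo/kiwu, c→biku) => created
;; 3. filer erase(p→/puslabo) => ToolError: not empty
;; 4. filer inscribe(p→/pluwump, c→te) => created
;; 5. filer inscribe(p→/puslabo/kiwu, c→jidi) => overwrote
;; 6. filer inscribe(p→/puslabo/kiwu, c→nobas) => overwrote
;; 7. filer erase(p→/dopu_ul) => ok
;; 8. filer scanf(p→/) => [pluwump, puslabo/]

Answer: [pluwump, puslabo/]


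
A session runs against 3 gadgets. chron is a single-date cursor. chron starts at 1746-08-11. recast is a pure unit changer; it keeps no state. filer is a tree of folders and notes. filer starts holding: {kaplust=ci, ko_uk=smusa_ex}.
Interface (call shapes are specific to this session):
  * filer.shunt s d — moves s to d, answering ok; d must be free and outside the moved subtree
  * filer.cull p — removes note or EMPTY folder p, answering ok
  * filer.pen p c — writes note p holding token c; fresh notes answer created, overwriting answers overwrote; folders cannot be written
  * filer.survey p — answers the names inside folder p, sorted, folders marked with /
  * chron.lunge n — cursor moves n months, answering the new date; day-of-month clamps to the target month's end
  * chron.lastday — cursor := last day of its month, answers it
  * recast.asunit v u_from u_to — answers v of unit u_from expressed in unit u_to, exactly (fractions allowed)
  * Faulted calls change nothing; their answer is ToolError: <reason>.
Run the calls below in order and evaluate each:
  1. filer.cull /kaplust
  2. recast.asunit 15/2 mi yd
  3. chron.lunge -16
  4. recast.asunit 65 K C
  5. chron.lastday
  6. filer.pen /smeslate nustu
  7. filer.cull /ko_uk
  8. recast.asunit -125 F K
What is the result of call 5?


Answer: 1745-04-30

Derivation:
> cull /kaplust
:: ok
> asunit 15/2 mi yd
:: 13200
> lunge -16
:: 1745-04-11
> asunit 65 K C
:: -4163/20
> lastday
:: 1745-04-30
> pen /smeslate nustu
:: created
> cull /ko_uk
:: ok
> asunit -125 F K
:: 33467/180


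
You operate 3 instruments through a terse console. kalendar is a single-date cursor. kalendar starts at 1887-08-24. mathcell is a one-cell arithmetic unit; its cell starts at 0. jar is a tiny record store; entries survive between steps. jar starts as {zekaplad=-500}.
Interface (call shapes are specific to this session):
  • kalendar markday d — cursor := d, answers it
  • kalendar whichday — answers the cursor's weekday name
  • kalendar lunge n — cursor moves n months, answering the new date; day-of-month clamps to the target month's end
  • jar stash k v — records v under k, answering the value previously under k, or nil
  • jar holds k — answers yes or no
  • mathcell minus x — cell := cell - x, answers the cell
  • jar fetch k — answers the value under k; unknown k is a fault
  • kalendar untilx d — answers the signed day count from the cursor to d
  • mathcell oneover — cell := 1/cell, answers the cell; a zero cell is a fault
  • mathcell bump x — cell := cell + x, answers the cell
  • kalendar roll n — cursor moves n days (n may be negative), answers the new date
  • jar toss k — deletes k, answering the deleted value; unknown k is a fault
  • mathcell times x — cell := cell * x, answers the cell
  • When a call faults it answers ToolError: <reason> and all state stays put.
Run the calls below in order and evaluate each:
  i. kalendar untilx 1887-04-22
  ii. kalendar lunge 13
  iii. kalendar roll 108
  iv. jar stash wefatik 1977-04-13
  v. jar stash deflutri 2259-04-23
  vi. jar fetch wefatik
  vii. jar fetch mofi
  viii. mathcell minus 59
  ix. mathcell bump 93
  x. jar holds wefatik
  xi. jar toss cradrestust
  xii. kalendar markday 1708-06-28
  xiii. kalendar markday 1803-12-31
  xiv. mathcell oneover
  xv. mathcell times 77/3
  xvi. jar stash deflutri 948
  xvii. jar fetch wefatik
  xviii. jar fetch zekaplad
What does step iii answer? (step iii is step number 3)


Calling kalendar untilx with d=1887-04-22, and observe -124.
Then kalendar lunge with n=13, → 1888-09-24.
Then kalendar roll with n=108: 1889-01-10.
Next I call jar stash with k=wefatik, v=1977-04-13, giving nil.
I call jar stash with k=deflutri, v=2259-04-23, and observe nil.
I call jar fetch with k=wefatik, giving 1977-04-13.
Now I run jar fetch with k=mofi, which returns ToolError: no such key mofi.
I run mathcell minus with x=59: -59.
I invoke mathcell bump with x=93, and observe 34.
I try jar holds with k=wefatik: yes.
Using jar toss with k=cradrestust, and get ToolError: no such key cradrestust.
I run kalendar markday with d=1708-06-28, → 1708-06-28.
Then kalendar markday with d=1803-12-31, giving 1803-12-31.
I invoke mathcell oneover(), → 1/34.
I try mathcell times with x=77/3, — result: 77/102.
Using jar stash with k=deflutri, v=948, which returns 2259-04-23.
Invoking jar fetch with k=wefatik, and observe 1977-04-13.
Calling jar fetch with k=zekaplad, and get -500.

Answer: 1889-01-10
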